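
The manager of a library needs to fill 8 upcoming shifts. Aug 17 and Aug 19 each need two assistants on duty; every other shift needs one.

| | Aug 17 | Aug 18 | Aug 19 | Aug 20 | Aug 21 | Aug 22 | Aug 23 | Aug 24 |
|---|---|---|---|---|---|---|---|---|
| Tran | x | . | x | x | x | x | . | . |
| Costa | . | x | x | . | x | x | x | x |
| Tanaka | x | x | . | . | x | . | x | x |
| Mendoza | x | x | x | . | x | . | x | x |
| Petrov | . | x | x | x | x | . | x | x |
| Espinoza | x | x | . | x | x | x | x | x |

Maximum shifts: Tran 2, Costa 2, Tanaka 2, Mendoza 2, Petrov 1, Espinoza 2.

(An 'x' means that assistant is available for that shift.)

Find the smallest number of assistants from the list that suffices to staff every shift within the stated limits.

5

10 slots to fill and no one can take more than 2, so at least ⌈10/2⌉ = 5 assistants are needed.
Tran, Costa, Tanaka, Mendoza, and Espinoza alone can cover everything: Aug 17→Mendoza+Espinoza, Aug 18→Tanaka, Aug 19→Tran+Costa, Aug 20→Tran, Aug 21→Espinoza, Aug 22→Costa, Aug 23→Tanaka, Aug 24→Mendoza.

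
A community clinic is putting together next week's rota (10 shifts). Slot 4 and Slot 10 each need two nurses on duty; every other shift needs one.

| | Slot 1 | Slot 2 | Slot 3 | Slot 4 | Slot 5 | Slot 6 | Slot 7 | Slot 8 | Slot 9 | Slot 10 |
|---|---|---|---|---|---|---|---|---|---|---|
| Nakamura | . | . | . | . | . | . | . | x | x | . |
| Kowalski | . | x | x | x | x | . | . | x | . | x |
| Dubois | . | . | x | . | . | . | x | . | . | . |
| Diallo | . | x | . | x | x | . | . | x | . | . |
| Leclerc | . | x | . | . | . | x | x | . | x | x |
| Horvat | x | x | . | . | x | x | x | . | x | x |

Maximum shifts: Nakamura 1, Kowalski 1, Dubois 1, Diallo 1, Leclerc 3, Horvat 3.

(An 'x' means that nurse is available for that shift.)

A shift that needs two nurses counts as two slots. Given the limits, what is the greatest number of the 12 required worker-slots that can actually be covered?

Total capacity across all nurses is 1+1+1+1+3+3 = 10, and 12 slots are needed, so at most 10 can be filled.
An assignment achieving 10: Slot 1→Horvat, Slot 3→Kowalski, Slot 4→Diallo, Slot 5→Horvat, Slot 6→Leclerc, Slot 7→Dubois, Slot 8→Nakamura, Slot 9→Leclerc, Slot 10→Leclerc+Horvat.
Loads: Nakamura 1/1, Kowalski 1/1, Dubois 1/1, Diallo 1/1, Leclerc 3/3, Horvat 3/3.

10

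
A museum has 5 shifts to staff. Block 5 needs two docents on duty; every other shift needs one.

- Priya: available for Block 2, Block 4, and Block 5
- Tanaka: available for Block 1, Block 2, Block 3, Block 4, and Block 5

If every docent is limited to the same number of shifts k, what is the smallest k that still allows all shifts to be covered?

With 2 docents and 6 worker-slots to fill, someone must work at least ⌈6/2⌉ = 3 shifts, so k ≥ 3.
k = 3 works: Block 1→Tanaka, Block 2→Priya, Block 3→Tanaka, Block 4→Priya, Block 5→Priya+Tanaka.
Loads: Priya 3, Tanaka 3 — all ≤ 3.

3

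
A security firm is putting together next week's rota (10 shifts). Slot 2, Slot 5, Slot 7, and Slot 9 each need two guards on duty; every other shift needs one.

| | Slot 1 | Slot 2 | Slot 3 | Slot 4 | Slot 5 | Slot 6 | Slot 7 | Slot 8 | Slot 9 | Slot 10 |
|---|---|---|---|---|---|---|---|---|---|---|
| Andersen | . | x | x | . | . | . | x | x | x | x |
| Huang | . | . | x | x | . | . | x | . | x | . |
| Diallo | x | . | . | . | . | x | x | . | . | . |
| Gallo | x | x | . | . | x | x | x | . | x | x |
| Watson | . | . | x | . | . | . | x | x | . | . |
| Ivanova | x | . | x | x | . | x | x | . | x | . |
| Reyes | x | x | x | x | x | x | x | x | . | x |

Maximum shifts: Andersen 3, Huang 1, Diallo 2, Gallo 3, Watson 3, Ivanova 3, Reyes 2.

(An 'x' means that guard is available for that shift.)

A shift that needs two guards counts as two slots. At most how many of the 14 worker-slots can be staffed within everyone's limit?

Total capacity across all guards is 3+1+2+3+3+3+2 = 17, and 14 slots are needed, so at most 14 can be filled.
An assignment achieving 14: Slot 1→Diallo, Slot 2→Andersen+Gallo, Slot 3→Watson, Slot 4→Huang, Slot 5→Gallo+Reyes, Slot 6→Diallo, Slot 7→Watson+Ivanova, Slot 8→Andersen, Slot 9→Gallo+Ivanova, Slot 10→Andersen.
Loads: Andersen 3/3, Huang 1/1, Diallo 2/2, Gallo 3/3, Watson 2/3, Ivanova 2/3, Reyes 1/2.

14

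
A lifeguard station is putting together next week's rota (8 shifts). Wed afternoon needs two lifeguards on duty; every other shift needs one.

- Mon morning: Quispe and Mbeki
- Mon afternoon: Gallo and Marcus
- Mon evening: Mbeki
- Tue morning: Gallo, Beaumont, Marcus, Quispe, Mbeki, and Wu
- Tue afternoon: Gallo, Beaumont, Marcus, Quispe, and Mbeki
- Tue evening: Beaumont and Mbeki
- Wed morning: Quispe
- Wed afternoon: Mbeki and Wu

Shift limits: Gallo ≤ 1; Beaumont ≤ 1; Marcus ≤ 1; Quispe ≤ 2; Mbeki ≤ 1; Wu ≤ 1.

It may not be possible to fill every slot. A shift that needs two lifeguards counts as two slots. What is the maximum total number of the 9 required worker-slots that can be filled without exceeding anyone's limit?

Total capacity across all lifeguards is 1+1+1+2+1+1 = 7, and 9 slots are needed, so at most 7 can be filled.
An assignment achieving 7: Mon morning→Quispe, Mon afternoon→Gallo, Mon evening→Mbeki, Tue afternoon→Marcus, Tue evening→Beaumont, Wed morning→Quispe, Wed afternoon→Wu.
Loads: Gallo 1/1, Beaumont 1/1, Marcus 1/1, Quispe 2/2, Mbeki 1/1, Wu 1/1.

7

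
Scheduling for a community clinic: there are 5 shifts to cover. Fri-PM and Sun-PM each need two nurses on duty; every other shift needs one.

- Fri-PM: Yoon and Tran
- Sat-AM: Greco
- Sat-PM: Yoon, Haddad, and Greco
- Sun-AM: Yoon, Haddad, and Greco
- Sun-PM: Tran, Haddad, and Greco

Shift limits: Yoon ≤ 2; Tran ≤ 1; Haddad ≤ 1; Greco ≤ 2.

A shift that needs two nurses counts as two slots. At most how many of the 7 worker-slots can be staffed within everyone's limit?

Total capacity across all nurses is 2+1+1+2 = 6, and 7 slots are needed, so at most 6 can be filled.
An assignment achieving 6: Fri-PM→Yoon+Tran, Sat-AM→Greco, Sat-PM→Yoon, Sun-AM→Haddad, Sun-PM→Greco.
Loads: Yoon 2/2, Tran 1/1, Haddad 1/1, Greco 2/2.

6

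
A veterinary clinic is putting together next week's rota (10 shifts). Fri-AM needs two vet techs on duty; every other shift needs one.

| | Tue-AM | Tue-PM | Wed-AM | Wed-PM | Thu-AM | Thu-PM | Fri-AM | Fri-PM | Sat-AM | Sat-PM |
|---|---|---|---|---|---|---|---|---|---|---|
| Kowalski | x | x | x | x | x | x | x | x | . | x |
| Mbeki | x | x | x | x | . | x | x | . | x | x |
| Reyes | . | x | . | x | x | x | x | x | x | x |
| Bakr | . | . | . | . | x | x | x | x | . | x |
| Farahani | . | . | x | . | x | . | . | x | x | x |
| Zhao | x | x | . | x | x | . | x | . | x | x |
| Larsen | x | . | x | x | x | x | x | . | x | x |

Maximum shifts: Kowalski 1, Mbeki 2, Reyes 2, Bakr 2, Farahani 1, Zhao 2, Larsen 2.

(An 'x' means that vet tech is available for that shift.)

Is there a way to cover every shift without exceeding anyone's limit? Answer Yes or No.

One valid schedule: Tue-AM→Kowalski, Tue-PM→Mbeki, Wed-AM→Mbeki, Wed-PM→Reyes, Thu-AM→Bakr, Thu-PM→Bakr, Fri-AM→Zhao+Larsen, Fri-PM→Reyes, Sat-AM→Farahani, Sat-PM→Zhao.
Loads: Kowalski 1/1, Mbeki 2/2, Reyes 2/2, Bakr 2/2, Farahani 1/1, Zhao 2/2, Larsen 1/2 — all within limits.

Yes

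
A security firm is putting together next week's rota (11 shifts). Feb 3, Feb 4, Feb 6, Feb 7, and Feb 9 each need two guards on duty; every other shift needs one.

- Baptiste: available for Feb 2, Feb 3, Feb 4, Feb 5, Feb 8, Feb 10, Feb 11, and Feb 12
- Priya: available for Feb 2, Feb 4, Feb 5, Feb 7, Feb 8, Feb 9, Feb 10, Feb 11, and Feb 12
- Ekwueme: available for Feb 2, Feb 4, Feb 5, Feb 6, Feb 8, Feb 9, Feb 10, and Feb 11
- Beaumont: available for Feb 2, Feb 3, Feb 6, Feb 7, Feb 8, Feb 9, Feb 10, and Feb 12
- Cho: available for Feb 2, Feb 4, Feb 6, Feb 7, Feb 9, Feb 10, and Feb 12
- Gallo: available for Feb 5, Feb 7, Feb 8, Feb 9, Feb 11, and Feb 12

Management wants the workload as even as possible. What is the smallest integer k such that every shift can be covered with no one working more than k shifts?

With 6 guards and 16 worker-slots to fill, someone must work at least ⌈16/6⌉ = 3 shifts, so k ≥ 3.
k = 3 works: Feb 2→Priya, Feb 3→Baptiste+Beaumont, Feb 4→Ekwueme+Cho, Feb 5→Baptiste, Feb 6→Ekwueme+Beaumont, Feb 7→Cho+Gallo, Feb 8→Priya, Feb 9→Ekwueme+Cho, Feb 10→Priya, Feb 11→Baptiste, Feb 12→Beaumont.
Loads: Baptiste 3, Priya 3, Ekwueme 3, Beaumont 3, Cho 3, Gallo 1 — all ≤ 3.

3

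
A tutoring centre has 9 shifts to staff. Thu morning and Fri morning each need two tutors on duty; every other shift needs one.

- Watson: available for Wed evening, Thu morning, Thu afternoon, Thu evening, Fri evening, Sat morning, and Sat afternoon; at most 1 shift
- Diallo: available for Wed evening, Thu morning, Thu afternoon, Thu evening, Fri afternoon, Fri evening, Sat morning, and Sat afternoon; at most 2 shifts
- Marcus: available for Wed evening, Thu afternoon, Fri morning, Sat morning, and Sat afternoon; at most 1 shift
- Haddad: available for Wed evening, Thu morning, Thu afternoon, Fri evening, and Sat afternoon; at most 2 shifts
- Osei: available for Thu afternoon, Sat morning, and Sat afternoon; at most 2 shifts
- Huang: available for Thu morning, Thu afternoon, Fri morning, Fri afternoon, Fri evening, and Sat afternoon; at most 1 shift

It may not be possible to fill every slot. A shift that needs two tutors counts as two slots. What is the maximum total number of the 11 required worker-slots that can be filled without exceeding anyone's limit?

9

Total capacity across all tutors is 1+2+1+2+2+1 = 9, and 11 slots are needed, so at most 9 can be filled.
An assignment achieving 9: Wed evening→Diallo, Thu morning→Haddad, Thu afternoon→Osei, Thu evening→Watson, Fri morning→Marcus+Huang, Fri afternoon→Diallo, Fri evening→Haddad, Sat morning→Osei.
Loads: Watson 1/1, Diallo 2/2, Marcus 1/1, Haddad 2/2, Osei 2/2, Huang 1/1.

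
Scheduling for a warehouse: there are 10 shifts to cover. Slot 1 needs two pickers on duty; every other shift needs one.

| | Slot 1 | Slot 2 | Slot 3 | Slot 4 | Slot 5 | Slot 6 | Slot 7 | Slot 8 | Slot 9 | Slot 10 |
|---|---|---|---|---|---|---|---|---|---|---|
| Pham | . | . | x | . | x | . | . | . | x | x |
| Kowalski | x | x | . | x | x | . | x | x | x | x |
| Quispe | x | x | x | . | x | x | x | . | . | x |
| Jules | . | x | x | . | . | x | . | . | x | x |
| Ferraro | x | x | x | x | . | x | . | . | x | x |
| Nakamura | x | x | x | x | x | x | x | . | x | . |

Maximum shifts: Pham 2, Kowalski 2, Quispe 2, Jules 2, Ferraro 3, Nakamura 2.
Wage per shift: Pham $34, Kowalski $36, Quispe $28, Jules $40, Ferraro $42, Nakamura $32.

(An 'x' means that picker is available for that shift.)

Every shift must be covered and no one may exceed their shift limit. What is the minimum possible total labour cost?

Slot 8 can only be covered by Kowalski, so that assignment is forced.
Picking the cheapest available picker for each shift independently would cost $328, but that ignores the shift limits.
An optimal schedule: Slot 1→Kowalski+Ferraro, Slot 2→Jules, Slot 3→Pham, Slot 4→Nakamura, Slot 5→Quispe, Slot 6→Nakamura, Slot 7→Quispe, Slot 8→Kowalski, Slot 9→Pham, Slot 10→Jules.
Total: 36 + 42 + 40 + 34 + 32 + 28 + 32 + 28 + 36 + 34 + 40 = $382.

$382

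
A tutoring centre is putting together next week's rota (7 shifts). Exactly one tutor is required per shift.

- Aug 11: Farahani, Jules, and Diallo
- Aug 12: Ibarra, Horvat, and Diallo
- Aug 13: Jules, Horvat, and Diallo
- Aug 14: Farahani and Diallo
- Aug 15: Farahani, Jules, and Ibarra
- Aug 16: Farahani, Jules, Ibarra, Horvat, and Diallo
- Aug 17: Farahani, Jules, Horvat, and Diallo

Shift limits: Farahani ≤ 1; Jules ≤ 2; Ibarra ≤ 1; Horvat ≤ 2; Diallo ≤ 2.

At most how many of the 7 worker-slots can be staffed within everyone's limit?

7

Total capacity across all tutors is 1+2+1+2+2 = 8, and 7 slots are needed, so at most 7 can be filled.
An assignment achieving 7: Aug 11→Jules, Aug 12→Ibarra, Aug 13→Horvat, Aug 14→Farahani, Aug 15→Jules, Aug 16→Diallo, Aug 17→Horvat.
Loads: Farahani 1/1, Jules 2/2, Ibarra 1/1, Horvat 2/2, Diallo 1/2.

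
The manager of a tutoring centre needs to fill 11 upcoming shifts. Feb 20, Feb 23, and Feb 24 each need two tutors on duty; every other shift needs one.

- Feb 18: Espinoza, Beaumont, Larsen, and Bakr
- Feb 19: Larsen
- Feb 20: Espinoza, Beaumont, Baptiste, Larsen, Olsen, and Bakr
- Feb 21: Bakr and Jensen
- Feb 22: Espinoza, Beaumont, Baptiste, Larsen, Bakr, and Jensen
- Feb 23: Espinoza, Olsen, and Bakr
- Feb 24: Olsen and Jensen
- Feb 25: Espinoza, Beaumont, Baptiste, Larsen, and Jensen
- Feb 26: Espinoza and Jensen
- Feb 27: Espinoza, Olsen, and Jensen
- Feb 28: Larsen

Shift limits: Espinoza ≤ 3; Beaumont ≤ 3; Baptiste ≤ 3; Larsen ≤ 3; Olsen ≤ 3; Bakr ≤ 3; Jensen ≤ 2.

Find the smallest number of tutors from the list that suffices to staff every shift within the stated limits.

5

14 slots to fill and no one can take more than 3, so at least ⌈14/3⌉ = 5 tutors are needed.
Espinoza, Beaumont, Larsen, Olsen, and Jensen alone can cover everything: Feb 18→Espinoza, Feb 19→Larsen, Feb 20→Beaumont+Larsen, Feb 21→Jensen, Feb 22→Beaumont, Feb 23→Espinoza+Olsen, Feb 24→Olsen+Jensen, Feb 25→Beaumont, Feb 26→Espinoza, Feb 27→Olsen, Feb 28→Larsen.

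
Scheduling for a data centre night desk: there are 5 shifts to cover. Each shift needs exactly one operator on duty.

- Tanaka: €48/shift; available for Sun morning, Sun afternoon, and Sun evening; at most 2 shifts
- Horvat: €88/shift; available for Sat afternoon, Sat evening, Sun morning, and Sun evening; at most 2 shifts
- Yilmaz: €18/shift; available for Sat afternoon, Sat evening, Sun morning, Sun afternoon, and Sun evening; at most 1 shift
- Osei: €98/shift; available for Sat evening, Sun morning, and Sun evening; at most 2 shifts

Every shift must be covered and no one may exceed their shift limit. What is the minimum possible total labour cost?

Picking the cheapest available operator for each shift independently would cost €90, but that ignores the shift limits.
An optimal schedule: Sat afternoon→Horvat, Sat evening→Horvat, Sun morning→Tanaka, Sun afternoon→Tanaka, Sun evening→Yilmaz.
Total: 88 + 88 + 48 + 48 + 18 = €290.

€290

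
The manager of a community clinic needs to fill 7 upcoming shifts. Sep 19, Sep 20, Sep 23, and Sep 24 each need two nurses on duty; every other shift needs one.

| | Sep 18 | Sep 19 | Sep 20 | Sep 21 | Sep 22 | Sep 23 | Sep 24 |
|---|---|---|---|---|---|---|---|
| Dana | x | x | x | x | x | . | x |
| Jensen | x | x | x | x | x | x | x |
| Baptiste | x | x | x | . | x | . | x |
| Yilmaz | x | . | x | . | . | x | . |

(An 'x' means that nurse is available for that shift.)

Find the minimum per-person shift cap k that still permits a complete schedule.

With 4 nurses and 11 worker-slots to fill, someone must work at least ⌈11/4⌉ = 3 shifts, so k ≥ 3.
k = 3 works: Sep 18→Baptiste, Sep 19→Dana+Jensen, Sep 20→Baptiste+Yilmaz, Sep 21→Dana, Sep 22→Dana, Sep 23→Jensen+Yilmaz, Sep 24→Jensen+Baptiste.
Loads: Dana 3, Jensen 3, Baptiste 3, Yilmaz 2 — all ≤ 3.

3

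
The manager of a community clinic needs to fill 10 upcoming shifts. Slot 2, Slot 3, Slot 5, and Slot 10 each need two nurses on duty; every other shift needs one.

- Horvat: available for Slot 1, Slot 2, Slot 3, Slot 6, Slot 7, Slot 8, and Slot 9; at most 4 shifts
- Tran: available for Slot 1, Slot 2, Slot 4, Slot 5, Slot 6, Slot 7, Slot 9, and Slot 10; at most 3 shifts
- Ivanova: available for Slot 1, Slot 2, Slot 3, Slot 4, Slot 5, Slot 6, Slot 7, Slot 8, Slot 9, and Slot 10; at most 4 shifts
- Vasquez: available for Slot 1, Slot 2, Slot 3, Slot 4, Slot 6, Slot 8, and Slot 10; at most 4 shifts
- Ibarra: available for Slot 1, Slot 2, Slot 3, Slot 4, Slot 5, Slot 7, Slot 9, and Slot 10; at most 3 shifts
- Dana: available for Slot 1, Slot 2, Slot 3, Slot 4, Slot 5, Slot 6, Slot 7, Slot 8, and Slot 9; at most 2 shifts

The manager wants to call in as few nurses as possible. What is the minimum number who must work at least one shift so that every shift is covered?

4

14 slots to fill and no one can take more than 4, so at least ⌈14/4⌉ = 4 nurses are needed.
Horvat, Tran, Ivanova, and Vasquez alone can cover everything: Slot 1→Vasquez, Slot 2→Ivanova+Vasquez, Slot 3→Horvat+Ivanova, Slot 4→Tran, Slot 5→Tran+Ivanova, Slot 6→Vasquez, Slot 7→Horvat, Slot 8→Horvat, Slot 9→Horvat, Slot 10→Tran+Ivanova.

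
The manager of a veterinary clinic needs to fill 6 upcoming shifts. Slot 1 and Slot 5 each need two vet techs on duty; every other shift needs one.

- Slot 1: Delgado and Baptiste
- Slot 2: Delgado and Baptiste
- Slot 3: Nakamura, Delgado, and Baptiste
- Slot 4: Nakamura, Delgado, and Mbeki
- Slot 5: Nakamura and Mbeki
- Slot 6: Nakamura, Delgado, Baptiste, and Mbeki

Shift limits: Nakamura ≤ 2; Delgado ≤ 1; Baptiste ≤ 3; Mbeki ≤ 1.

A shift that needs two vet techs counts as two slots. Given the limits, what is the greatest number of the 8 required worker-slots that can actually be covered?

Total capacity across all vet techs is 2+1+3+1 = 7, and 8 slots are needed, so at most 7 can be filled.
An assignment achieving 7: Slot 1→Delgado+Baptiste, Slot 2→Baptiste, Slot 3→Nakamura, Slot 5→Nakamura+Mbeki, Slot 6→Baptiste.
Loads: Nakamura 2/2, Delgado 1/1, Baptiste 3/3, Mbeki 1/1.

7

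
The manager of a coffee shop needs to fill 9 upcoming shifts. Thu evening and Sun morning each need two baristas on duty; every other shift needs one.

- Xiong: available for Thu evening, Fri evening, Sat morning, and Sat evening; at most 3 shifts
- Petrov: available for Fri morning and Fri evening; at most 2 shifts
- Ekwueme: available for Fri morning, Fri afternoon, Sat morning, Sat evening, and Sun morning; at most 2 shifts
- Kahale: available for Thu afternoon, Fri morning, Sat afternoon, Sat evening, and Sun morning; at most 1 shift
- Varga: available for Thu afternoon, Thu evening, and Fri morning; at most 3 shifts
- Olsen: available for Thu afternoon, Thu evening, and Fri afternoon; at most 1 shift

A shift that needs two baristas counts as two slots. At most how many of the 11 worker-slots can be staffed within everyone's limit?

10

Total capacity across all baristas is 3+2+2+1+3+1 = 12, and 11 slots are needed, so at most 11 can be filled.
Shifts {Sat afternoon, Sun morning} need 3 slots but only Ekwueme and Kahale are available for them, supplying at most 2 — so at least 1 slot must go unfilled.
An assignment achieving 10: Thu afternoon→Varga, Thu evening→Varga+Olsen, Fri morning→Petrov, Fri afternoon→Ekwueme, Fri evening→Xiong, Sat morning→Xiong, Sat afternoon→Kahale, Sat evening→Xiong, Sun morning→Ekwueme.
Loads: Xiong 3/3, Petrov 1/2, Ekwueme 2/2, Kahale 1/1, Varga 2/3, Olsen 1/1.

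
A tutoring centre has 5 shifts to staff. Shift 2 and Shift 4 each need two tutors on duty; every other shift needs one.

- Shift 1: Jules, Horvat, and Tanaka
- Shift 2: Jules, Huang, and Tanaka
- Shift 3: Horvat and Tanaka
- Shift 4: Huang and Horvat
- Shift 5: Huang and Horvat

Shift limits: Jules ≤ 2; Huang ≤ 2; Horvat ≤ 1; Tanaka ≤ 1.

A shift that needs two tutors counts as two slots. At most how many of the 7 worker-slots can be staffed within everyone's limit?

Total capacity across all tutors is 2+2+1+1 = 6, and 7 slots are needed, so at most 6 can be filled.
An assignment achieving 6: Shift 1→Jules, Shift 2→Jules+Tanaka, Shift 3→Horvat, Shift 4→Huang, Shift 5→Huang.
Loads: Jules 2/2, Huang 2/2, Horvat 1/1, Tanaka 1/1.

6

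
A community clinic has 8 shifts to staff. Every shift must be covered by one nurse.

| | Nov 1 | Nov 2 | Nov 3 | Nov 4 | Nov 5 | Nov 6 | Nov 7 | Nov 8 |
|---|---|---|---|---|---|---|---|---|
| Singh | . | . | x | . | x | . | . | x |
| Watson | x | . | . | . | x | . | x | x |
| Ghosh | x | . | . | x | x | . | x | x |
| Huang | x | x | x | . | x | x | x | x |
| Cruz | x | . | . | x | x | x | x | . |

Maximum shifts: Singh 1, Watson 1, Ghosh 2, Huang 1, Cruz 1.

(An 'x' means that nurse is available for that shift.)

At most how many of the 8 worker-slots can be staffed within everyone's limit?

6

Total capacity across all nurses is 1+1+2+1+1 = 6, and 8 slots are needed, so at most 6 can be filled.
An assignment achieving 6: Nov 1→Watson, Nov 2→Huang, Nov 3→Singh, Nov 4→Ghosh, Nov 6→Cruz, Nov 7→Ghosh.
Loads: Singh 1/1, Watson 1/1, Ghosh 2/2, Huang 1/1, Cruz 1/1.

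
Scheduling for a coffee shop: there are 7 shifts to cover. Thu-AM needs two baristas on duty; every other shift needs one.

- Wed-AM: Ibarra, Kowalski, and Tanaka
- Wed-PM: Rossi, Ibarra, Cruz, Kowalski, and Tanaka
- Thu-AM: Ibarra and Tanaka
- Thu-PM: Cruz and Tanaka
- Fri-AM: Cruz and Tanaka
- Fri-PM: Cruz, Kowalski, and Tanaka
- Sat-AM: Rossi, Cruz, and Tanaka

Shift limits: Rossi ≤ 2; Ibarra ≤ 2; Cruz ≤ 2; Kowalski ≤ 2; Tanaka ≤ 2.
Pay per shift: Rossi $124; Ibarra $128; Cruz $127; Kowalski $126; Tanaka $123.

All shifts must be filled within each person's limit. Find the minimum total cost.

Thu-AM can only be covered by Ibarra and Tanaka, so that assignment is forced.
Picking the cheapest available barista for each shift independently would cost $989, but that ignores the shift limits.
An optimal schedule: Wed-AM→Kowalski, Wed-PM→Rossi, Thu-AM→Tanaka+Ibarra, Thu-PM→Tanaka, Fri-AM→Cruz, Fri-PM→Kowalski, Sat-AM→Rossi.
Total: 126 + 124 + 123 + 128 + 123 + 127 + 126 + 124 = $1001.

$1001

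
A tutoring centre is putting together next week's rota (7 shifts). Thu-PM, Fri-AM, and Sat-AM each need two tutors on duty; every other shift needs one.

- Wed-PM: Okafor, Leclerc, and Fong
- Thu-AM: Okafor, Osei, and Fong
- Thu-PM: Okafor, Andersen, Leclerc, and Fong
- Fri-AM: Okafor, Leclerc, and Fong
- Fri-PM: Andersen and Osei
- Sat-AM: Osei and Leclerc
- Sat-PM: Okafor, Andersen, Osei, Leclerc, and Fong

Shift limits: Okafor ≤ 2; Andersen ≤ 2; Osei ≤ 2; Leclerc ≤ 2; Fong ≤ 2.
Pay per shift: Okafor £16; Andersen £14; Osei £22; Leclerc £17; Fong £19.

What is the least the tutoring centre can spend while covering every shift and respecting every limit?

£176

Sat-AM can only be covered by Osei and Leclerc, so that assignment is forced.
Picking the cheapest available tutor for each shift independently would cost £162, but that ignores the shift limits.
An optimal schedule: Wed-PM→Okafor, Thu-AM→Okafor, Thu-PM→Andersen+Fong, Fri-AM→Leclerc+Fong, Fri-PM→Andersen, Sat-AM→Osei+Leclerc, Sat-PM→Osei.
Total: 16 + 16 + 14 + 19 + 17 + 19 + 14 + 22 + 17 + 22 = £176.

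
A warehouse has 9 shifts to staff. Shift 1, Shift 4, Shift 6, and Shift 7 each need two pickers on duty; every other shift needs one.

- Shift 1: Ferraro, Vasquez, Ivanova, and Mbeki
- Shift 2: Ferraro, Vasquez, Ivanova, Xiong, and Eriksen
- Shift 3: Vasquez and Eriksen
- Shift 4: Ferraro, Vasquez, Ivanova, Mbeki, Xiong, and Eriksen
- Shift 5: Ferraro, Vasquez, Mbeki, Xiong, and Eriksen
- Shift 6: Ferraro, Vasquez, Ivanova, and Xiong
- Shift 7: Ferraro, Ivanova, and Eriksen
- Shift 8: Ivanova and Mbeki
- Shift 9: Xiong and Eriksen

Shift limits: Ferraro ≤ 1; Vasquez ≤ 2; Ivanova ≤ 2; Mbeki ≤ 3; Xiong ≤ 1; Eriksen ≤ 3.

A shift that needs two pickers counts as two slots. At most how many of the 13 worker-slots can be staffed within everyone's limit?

12

Total capacity across all pickers is 1+2+2+3+1+3 = 12, and 13 slots are needed, so at most 12 can be filled.
An assignment achieving 12: Shift 1→Vasquez+Mbeki, Shift 2→Eriksen, Shift 3→Vasquez, Shift 4→Mbeki+Eriksen, Shift 5→Mbeki, Shift 6→Ivanova, Shift 7→Ferraro+Eriksen, Shift 8→Ivanova, Shift 9→Xiong.
Loads: Ferraro 1/1, Vasquez 2/2, Ivanova 2/2, Mbeki 3/3, Xiong 1/1, Eriksen 3/3.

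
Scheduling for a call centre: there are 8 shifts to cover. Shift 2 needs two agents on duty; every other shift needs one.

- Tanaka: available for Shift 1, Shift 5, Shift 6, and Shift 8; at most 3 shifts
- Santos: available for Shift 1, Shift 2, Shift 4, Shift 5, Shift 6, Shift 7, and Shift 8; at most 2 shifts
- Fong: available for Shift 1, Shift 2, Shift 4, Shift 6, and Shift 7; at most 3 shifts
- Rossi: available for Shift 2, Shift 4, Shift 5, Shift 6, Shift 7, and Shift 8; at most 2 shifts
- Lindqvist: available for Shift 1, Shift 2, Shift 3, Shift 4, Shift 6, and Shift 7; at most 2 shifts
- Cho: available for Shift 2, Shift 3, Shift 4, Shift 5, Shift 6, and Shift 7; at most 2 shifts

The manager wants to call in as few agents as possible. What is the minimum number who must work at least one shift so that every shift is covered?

4

9 slots to fill and no one can take more than 3, so at least ⌈9/3⌉ = 3 agents are needed.
Any 3 agents together have capacity at most 3+3+2 = 8 < 9 slots, so 3 can never suffice.
Tanaka, Santos, Fong, and Lindqvist alone can cover everything: Shift 1→Tanaka, Shift 2→Santos+Fong, Shift 3→Lindqvist, Shift 4→Santos, Shift 5→Tanaka, Shift 6→Fong, Shift 7→Fong, Shift 8→Tanaka.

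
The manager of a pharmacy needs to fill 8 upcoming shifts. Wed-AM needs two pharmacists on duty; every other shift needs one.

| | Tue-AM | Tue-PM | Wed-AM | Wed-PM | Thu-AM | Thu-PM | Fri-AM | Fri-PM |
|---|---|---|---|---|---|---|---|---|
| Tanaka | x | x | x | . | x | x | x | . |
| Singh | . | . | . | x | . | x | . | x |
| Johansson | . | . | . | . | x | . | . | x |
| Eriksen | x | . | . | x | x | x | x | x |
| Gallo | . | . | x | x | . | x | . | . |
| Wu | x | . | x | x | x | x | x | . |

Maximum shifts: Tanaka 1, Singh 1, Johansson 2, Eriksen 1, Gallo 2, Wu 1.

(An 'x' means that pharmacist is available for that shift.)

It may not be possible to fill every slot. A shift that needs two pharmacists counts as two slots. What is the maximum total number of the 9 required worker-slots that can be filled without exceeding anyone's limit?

Total capacity across all pharmacists is 1+1+2+1+2+1 = 8, and 9 slots are needed, so at most 8 can be filled.
An assignment achieving 8: Tue-AM→Eriksen, Tue-PM→Tanaka, Wed-AM→Gallo+Wu, Wed-PM→Singh, Thu-AM→Johansson, Thu-PM→Gallo, Fri-PM→Johansson.
Loads: Tanaka 1/1, Singh 1/1, Johansson 2/2, Eriksen 1/1, Gallo 2/2, Wu 1/1.

8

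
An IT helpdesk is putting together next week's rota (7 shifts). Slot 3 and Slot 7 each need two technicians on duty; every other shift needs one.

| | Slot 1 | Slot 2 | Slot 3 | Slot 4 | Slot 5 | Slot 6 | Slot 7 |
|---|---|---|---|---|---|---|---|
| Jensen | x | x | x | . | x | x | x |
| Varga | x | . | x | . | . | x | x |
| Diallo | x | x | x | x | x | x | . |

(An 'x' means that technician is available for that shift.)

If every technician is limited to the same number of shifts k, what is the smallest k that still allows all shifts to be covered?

With 3 technicians and 9 worker-slots to fill, someone must work at least ⌈9/3⌉ = 3 shifts, so k ≥ 3.
k = 3 works: Slot 1→Varga, Slot 2→Jensen, Slot 3→Varga+Diallo, Slot 4→Diallo, Slot 5→Jensen, Slot 6→Diallo, Slot 7→Jensen+Varga.
Loads: Jensen 3, Varga 3, Diallo 3 — all ≤ 3.

3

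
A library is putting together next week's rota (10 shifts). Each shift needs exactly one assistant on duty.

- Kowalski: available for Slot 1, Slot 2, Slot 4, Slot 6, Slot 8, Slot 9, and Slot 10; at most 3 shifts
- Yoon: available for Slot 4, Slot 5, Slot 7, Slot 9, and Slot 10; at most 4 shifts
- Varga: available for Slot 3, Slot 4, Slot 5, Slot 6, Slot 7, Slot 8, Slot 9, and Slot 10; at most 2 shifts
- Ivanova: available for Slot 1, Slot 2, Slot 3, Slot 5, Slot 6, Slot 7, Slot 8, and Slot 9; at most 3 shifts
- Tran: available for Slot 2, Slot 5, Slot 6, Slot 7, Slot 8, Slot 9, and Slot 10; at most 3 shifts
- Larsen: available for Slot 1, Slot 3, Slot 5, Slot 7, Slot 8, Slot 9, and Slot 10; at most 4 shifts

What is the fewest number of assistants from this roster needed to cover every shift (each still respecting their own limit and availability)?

10 slots to fill and no one can take more than 4, so at least ⌈10/4⌉ = 3 assistants are needed.
Kowalski, Yoon, and Ivanova alone can cover everything: Slot 1→Kowalski, Slot 2→Kowalski, Slot 3→Ivanova, Slot 4→Kowalski, Slot 5→Yoon, Slot 6→Ivanova, Slot 7→Yoon, Slot 8→Ivanova, Slot 9→Yoon, Slot 10→Yoon.

3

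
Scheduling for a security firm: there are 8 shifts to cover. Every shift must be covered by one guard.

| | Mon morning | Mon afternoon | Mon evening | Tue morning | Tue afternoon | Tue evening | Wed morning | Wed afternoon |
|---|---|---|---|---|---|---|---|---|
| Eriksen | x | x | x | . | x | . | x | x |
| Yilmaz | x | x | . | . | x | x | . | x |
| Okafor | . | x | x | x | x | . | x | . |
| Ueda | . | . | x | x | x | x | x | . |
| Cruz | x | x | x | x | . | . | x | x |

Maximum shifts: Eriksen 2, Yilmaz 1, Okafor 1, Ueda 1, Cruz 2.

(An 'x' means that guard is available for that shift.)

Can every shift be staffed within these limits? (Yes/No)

No

Total capacity is 2+1+1+1+2 = 7 but 8 worker-slots are needed — infeasible.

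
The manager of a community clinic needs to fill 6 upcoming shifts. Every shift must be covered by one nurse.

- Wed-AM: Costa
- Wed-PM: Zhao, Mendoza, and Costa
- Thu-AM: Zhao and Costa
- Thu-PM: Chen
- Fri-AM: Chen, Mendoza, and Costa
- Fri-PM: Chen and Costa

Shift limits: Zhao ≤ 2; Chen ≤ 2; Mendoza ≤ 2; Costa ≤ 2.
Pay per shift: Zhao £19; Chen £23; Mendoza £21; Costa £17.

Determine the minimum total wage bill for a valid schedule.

Wed-AM can only be covered by Costa, so that assignment is forced.
Thu-PM can only be covered by Chen, so that assignment is forced.
Picking the cheapest available nurse for each shift independently would cost £108, but that ignores the shift limits.
An optimal schedule: Wed-AM→Costa, Wed-PM→Zhao, Thu-AM→Zhao, Thu-PM→Chen, Fri-AM→Mendoza, Fri-PM→Costa.
Total: 17 + 19 + 19 + 23 + 21 + 17 = £116.

£116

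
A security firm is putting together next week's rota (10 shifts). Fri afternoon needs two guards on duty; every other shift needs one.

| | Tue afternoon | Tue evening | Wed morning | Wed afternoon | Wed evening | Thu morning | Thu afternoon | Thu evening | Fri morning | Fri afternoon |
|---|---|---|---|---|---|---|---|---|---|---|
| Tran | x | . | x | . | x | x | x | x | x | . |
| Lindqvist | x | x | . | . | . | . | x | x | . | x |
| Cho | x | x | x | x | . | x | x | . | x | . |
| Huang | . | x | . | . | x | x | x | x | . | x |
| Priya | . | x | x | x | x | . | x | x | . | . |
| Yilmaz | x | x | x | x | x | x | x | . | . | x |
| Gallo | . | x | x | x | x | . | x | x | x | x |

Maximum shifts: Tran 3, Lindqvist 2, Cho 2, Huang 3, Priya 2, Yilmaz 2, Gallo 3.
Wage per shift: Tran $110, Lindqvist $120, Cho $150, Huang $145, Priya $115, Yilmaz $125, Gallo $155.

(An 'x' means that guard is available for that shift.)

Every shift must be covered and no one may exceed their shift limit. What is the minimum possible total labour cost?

$1340

Picking the cheapest available guard for each shift independently would cost $1245, but that ignores the shift limits.
An optimal schedule: Tue afternoon→Tran, Tue evening→Lindqvist, Wed morning→Priya, Wed afternoon→Priya, Wed evening→Yilmaz, Thu morning→Tran, Thu afternoon→Huang, Thu evening→Lindqvist, Fri morning→Tran, Fri afternoon→Yilmaz+Huang.
Total: 110 + 120 + 115 + 115 + 125 + 110 + 145 + 120 + 110 + 125 + 145 = $1340.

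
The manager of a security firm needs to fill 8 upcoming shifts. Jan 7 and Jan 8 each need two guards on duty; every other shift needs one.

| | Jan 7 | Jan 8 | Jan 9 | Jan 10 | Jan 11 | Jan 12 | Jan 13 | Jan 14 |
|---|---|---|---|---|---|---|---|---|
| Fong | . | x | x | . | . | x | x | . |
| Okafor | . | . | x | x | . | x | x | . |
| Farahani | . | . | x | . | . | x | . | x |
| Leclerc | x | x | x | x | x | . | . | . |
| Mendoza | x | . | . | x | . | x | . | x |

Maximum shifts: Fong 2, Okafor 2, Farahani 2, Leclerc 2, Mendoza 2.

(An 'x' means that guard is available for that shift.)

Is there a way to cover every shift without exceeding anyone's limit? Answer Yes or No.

No

Total capacity is 10 and 10 slots are needed, so capacity alone doesn't rule it out.
Shifts {Jan 7, Jan 8, Jan 11} need 5 worker-slots in total, but the guards available for any of those shifts (Fong, Leclerc, and Mendoza) can supply at most 4 among them. So no valid schedule exists.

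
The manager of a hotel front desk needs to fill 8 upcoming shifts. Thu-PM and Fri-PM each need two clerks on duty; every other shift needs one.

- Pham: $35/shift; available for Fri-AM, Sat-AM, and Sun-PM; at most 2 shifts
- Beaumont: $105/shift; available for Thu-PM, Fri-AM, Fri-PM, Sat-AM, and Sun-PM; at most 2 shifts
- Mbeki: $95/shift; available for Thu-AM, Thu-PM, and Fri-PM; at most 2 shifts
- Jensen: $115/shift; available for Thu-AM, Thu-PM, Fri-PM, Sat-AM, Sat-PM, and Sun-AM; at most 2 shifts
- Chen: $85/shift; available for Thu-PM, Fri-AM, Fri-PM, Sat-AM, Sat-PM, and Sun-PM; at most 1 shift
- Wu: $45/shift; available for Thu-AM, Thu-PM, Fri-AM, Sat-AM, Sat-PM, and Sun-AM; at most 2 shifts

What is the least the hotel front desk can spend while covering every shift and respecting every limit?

$760

Picking the cheapest available clerk for each shift independently would cost $550, but that ignores the shift limits.
An optimal schedule: Thu-AM→Wu, Thu-PM→Mbeki+Jensen, Fri-AM→Pham, Fri-PM→Mbeki+Beaumont, Sat-AM→Beaumont, Sat-PM→Chen, Sun-AM→Wu, Sun-PM→Pham.
Total: 45 + 95 + 115 + 35 + 95 + 105 + 105 + 85 + 45 + 35 = $760.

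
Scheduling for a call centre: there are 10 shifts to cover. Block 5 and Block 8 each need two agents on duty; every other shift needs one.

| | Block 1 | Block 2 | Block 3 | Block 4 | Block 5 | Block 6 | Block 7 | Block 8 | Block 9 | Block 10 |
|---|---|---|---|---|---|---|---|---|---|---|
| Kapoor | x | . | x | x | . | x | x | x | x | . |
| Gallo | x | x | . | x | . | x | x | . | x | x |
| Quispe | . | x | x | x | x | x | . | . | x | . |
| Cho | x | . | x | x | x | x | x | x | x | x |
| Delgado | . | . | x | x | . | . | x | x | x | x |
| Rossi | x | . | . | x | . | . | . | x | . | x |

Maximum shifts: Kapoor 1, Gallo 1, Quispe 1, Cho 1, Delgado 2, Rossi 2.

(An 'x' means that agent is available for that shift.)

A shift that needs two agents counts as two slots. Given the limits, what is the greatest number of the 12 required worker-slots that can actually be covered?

Total capacity across all agents is 1+1+1+1+2+2 = 8, and 12 slots are needed, so at most 8 can be filled.
An assignment achieving 8: Block 1→Kapoor, Block 2→Gallo, Block 3→Delgado, Block 5→Quispe+Cho, Block 7→Delgado, Block 8→Rossi, Block 10→Rossi.
Loads: Kapoor 1/1, Gallo 1/1, Quispe 1/1, Cho 1/1, Delgado 2/2, Rossi 2/2.

8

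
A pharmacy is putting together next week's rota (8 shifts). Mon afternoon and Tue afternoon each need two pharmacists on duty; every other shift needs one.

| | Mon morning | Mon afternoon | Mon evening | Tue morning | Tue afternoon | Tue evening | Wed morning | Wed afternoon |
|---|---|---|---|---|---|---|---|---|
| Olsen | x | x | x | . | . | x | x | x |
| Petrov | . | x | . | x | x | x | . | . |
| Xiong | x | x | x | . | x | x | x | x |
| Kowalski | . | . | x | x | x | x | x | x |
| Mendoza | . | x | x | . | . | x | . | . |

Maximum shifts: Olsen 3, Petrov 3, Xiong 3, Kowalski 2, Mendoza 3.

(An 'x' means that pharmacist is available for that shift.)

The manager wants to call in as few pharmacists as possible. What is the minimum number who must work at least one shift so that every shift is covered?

4

10 slots to fill and no one can take more than 3, so at least ⌈10/3⌉ = 4 pharmacists are needed.
Olsen, Petrov, Xiong, and Kowalski alone can cover everything: Mon morning→Olsen, Mon afternoon→Olsen+Petrov, Mon evening→Olsen, Tue morning→Petrov, Tue afternoon→Petrov+Xiong, Tue evening→Kowalski, Wed morning→Xiong, Wed afternoon→Xiong.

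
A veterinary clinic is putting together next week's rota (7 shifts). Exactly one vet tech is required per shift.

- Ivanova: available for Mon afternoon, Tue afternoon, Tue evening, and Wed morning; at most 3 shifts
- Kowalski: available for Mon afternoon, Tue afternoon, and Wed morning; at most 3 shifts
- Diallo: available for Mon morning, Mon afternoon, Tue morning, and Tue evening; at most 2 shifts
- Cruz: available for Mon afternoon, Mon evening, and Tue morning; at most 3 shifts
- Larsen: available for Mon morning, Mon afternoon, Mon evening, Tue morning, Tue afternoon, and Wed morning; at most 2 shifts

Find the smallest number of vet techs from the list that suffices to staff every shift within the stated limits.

7 slots to fill and no one can take more than 3, so at least ⌈7/3⌉ = 3 vet techs are needed.
Ivanova, Diallo, and Cruz alone can cover everything: Mon morning→Diallo, Mon afternoon→Cruz, Mon evening→Cruz, Tue morning→Diallo, Tue afternoon→Ivanova, Tue evening→Ivanova, Wed morning→Ivanova.

3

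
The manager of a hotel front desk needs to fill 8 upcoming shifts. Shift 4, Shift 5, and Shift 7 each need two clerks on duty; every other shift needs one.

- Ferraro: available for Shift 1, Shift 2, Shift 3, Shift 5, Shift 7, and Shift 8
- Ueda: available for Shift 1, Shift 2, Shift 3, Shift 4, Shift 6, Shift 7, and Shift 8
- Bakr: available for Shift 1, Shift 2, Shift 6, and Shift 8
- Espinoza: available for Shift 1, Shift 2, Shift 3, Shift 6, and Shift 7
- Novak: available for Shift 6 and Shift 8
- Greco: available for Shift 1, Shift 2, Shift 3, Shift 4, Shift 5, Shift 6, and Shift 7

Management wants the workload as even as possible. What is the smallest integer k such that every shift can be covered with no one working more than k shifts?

2

With 6 clerks and 11 worker-slots to fill, someone must work at least ⌈11/6⌉ = 2 shifts, so k ≥ 2.
k = 2 works: Shift 1→Bakr, Shift 2→Espinoza, Shift 3→Ferraro, Shift 4→Ueda+Greco, Shift 5→Ferraro+Greco, Shift 6→Novak, Shift 7→Ueda+Espinoza, Shift 8→Bakr.
Loads: Ferraro 2, Ueda 2, Bakr 2, Espinoza 2, Novak 1, Greco 2 — all ≤ 2.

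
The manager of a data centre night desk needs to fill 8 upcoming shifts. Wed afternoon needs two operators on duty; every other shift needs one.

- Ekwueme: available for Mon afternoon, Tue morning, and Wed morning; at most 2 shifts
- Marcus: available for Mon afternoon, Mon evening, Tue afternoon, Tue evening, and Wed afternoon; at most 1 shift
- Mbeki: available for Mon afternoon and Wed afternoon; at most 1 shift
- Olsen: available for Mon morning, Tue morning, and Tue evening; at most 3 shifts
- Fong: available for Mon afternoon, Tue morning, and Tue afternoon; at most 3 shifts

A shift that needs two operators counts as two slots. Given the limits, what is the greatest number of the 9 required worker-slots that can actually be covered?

8

Total capacity across all operators is 2+1+1+3+3 = 10, and 9 slots are needed, so at most 9 can be filled.
Shifts {Mon evening, Wed afternoon} need 3 slots but only Marcus and Mbeki are available for them, supplying at most 2 — so at least 1 slot must go unfilled.
An assignment achieving 8: Mon morning→Olsen, Mon afternoon→Fong, Mon evening→Marcus, Tue morning→Ekwueme, Tue afternoon→Fong, Tue evening→Olsen, Wed morning→Ekwueme, Wed afternoon→Mbeki.
Loads: Ekwueme 2/2, Marcus 1/1, Mbeki 1/1, Olsen 2/3, Fong 2/3.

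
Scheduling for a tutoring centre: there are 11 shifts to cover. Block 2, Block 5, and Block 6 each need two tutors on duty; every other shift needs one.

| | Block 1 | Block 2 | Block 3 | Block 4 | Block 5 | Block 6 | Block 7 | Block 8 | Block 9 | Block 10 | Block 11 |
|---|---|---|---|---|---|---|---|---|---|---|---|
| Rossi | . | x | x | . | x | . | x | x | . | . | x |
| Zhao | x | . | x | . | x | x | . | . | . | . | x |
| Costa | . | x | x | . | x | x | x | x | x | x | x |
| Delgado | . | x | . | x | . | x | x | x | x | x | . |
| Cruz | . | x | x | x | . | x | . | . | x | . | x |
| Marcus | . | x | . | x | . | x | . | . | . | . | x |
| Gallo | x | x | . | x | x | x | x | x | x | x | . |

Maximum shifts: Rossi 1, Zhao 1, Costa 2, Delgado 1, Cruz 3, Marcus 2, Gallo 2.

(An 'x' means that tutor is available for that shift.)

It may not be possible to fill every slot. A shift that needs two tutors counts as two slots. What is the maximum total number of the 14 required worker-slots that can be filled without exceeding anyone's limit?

Total capacity across all tutors is 1+1+2+1+3+2+2 = 12, and 14 slots are needed, so at most 12 can be filled.
An assignment achieving 12: Block 1→Zhao, Block 2→Cruz+Marcus, Block 3→Rossi, Block 4→Delgado, Block 5→Costa+Gallo, Block 6→Marcus, Block 7→Gallo, Block 9→Cruz, Block 10→Costa, Block 11→Cruz.
Loads: Rossi 1/1, Zhao 1/1, Costa 2/2, Delgado 1/1, Cruz 3/3, Marcus 2/2, Gallo 2/2.

12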